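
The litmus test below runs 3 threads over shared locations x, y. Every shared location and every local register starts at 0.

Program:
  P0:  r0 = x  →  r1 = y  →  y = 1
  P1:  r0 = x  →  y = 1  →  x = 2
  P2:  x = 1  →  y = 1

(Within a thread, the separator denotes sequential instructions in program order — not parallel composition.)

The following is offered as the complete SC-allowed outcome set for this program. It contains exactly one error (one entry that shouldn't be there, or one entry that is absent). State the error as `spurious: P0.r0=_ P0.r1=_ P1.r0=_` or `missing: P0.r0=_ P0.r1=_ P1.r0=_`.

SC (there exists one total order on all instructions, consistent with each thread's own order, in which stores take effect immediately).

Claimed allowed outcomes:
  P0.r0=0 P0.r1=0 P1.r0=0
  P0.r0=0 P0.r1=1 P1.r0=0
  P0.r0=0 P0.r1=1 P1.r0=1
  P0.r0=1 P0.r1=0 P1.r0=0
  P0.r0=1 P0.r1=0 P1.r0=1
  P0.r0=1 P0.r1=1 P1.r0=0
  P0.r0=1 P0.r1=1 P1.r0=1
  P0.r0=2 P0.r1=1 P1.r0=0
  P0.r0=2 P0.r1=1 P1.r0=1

missing: P0.r0=0 P0.r1=0 P1.r0=1

outcome vector order: (P0.r0,P0.r1,P1.r0)
[SC] allowed = {(0,0,0); (0,0,1); (0,1,0); (0,1,1); (1,0,0); (1,0,1); (1,1,0); (1,1,1); (2,1,0); (2,1,1)}
SC∖claimed = {(0,0,1)}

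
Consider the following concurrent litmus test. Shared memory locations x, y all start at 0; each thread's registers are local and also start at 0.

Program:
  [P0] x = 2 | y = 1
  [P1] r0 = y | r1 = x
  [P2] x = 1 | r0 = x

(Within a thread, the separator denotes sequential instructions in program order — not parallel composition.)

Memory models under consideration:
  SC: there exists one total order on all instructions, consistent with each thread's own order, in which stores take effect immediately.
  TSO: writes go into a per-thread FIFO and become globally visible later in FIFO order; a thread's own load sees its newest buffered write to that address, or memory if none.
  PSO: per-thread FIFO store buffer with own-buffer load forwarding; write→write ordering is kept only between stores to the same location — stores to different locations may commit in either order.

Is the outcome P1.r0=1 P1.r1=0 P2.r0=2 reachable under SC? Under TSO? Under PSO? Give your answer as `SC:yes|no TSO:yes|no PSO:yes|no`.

outcome vector order: (P1.r0,P1.r1,P2.r0)
SC (9): 0/0/1 0/0/2 0/1/1 0/1/2 0/2/1 0/2/2 1/1/1 1/2/1 1/2/2
TSO (9): 0/0/1 0/0/2 0/1/1 0/1/2 0/2/1 0/2/2 1/1/1 1/2/1 1/2/2
PSO (12): 0/0/1 0/0/2 0/1/1 0/1/2 0/2/1 0/2/2 1/0/1 1/0/2 1/1/1 1/1/2 1/2/1 1/2/2
target 1/0/2 ∈ {PSO}

SC:no TSO:no PSO:yes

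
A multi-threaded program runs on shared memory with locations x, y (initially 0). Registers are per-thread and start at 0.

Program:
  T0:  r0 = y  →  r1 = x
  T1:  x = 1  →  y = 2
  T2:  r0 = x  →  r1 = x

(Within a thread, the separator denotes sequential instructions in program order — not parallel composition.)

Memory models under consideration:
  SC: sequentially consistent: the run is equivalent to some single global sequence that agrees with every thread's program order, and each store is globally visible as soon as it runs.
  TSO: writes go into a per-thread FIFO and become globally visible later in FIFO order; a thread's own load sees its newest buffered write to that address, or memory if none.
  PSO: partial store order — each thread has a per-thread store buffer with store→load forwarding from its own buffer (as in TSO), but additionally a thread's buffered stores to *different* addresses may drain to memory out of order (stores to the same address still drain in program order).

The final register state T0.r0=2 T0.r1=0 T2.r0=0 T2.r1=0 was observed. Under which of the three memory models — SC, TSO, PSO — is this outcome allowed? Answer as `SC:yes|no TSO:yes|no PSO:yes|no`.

SC:no TSO:no PSO:yes

outcome vector order: (T0.r0,T0.r1,T2.r0,T2.r1)
[SC] allowed = {(0,0,0,0); (0,0,0,1); (0,0,1,1); (0,1,0,0); (0,1,0,1); (0,1,1,1); (2,1,0,0); (2,1,0,1); (2,1,1,1)}
[TSO] allowed = {(0,0,0,0); (0,0,0,1); (0,0,1,1); (0,1,0,0); (0,1,0,1); (0,1,1,1); (2,1,0,0); (2,1,0,1); (2,1,1,1)}
[PSO] allowed = {(0,0,0,0); (0,0,0,1); (0,0,1,1); (0,1,0,0); (0,1,0,1); (0,1,1,1); (2,0,0,0); (2,0,0,1); (2,0,1,1); (2,1,0,0); (2,1,0,1); (2,1,1,1)}
target (2,0,0,0) ∈ {PSO}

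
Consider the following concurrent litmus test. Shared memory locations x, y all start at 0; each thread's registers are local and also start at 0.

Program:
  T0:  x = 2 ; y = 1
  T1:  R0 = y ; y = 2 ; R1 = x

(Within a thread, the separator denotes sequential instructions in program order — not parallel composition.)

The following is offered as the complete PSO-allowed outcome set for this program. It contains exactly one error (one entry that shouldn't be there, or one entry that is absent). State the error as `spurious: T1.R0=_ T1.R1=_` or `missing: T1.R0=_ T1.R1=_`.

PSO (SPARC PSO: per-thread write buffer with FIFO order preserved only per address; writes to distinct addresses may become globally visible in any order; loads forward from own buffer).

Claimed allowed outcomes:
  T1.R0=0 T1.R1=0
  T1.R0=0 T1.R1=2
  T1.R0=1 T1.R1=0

missing: T1.R0=1 T1.R1=2

outcome vector order: (T1.R0,T1.R1)
[PSO] allowed = {0/0 0/2 1/0 1/2}
PSO∖claimed = {1/2}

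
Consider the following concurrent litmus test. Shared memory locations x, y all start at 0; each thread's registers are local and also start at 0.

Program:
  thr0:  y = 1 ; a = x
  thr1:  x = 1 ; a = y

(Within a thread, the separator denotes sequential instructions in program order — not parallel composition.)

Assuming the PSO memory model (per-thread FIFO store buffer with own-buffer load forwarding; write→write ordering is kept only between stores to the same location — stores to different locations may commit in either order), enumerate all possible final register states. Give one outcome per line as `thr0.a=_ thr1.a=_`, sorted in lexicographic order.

outcome vector order: (thr0.a,thr1.a)
|PSO outcomes| = 4

thr0.a=0 thr1.a=0
thr0.a=0 thr1.a=1
thr0.a=1 thr1.a=0
thr0.a=1 thr1.a=1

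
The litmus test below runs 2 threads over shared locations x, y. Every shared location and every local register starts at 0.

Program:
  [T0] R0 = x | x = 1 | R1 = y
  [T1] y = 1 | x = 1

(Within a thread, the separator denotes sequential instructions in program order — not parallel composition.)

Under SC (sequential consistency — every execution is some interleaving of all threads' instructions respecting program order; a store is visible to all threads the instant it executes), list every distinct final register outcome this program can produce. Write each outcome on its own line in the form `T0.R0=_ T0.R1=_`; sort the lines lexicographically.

T0.R0=0 T0.R1=0
T0.R0=0 T0.R1=1
T0.R0=1 T0.R1=1

outcome vector order: (T0.R0,T0.R1)
|SC outcomes| = 3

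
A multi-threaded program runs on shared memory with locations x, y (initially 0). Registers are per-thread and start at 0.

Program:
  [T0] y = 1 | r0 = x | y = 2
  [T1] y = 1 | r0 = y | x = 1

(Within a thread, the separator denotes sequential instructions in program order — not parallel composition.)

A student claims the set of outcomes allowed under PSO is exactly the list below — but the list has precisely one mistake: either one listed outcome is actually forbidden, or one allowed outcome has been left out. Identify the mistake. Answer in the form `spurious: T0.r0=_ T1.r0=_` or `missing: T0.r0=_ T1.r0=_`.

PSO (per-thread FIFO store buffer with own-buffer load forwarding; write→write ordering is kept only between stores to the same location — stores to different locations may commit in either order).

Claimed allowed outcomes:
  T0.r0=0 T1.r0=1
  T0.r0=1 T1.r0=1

missing: T0.r0=0 T1.r0=2

outcome vector order: (T0.r0,T1.r0)
[PSO] allowed = {<0 1>, <0 2>, <1 1>}
PSO∖claimed = {<0 2>}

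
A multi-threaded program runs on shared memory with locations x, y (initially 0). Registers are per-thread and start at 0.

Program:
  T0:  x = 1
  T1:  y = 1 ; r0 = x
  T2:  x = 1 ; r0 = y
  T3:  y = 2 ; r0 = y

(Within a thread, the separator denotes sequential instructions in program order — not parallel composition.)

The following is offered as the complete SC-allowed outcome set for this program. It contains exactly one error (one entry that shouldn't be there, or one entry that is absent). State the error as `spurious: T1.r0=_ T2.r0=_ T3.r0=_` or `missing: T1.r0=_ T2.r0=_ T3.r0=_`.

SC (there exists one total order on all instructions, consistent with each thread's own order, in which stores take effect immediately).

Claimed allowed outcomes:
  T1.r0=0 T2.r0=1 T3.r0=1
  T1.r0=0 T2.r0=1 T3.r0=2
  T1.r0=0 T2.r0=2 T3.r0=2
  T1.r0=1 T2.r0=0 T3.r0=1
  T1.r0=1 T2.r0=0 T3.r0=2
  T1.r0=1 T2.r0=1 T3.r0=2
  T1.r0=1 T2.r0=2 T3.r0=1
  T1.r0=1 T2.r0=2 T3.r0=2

missing: T1.r0=1 T2.r0=1 T3.r0=1

outcome vector order: (T1.r0,T2.r0,T3.r0)
[SC] allowed = {<0 1 1> <0 1 2> <0 2 2> <1 0 1> <1 0 2> <1 1 1> <1 1 2> <1 2 1> <1 2 2>}
SC∖claimed = {<1 1 1>}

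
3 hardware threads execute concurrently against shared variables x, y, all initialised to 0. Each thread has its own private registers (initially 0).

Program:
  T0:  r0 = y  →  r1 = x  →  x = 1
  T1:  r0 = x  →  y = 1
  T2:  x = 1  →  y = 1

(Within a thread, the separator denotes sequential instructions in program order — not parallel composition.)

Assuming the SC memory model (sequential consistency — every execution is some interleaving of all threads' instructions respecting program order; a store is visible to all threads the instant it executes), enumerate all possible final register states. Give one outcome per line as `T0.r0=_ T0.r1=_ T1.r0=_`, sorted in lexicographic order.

T0.r0=0 T0.r1=0 T1.r0=0
T0.r0=0 T0.r1=0 T1.r0=1
T0.r0=0 T0.r1=1 T1.r0=0
T0.r0=0 T0.r1=1 T1.r0=1
T0.r0=1 T0.r1=0 T1.r0=0
T0.r0=1 T0.r1=1 T1.r0=0
T0.r0=1 T0.r1=1 T1.r0=1

outcome vector order: (T0.r0,T0.r1,T1.r0)
|SC outcomes| = 7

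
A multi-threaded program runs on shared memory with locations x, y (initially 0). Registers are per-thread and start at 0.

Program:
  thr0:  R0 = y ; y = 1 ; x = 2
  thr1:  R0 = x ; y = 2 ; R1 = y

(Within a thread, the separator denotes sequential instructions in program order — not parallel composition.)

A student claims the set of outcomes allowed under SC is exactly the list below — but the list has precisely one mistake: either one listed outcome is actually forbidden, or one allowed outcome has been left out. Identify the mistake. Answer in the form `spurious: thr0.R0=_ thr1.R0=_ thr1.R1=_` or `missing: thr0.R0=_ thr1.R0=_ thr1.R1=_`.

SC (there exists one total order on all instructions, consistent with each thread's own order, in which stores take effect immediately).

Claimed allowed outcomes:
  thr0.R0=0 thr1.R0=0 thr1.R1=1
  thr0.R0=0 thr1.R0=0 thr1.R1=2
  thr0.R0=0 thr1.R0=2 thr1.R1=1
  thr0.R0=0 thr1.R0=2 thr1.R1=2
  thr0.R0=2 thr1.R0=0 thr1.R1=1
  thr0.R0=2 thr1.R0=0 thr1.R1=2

outcome vector order: (thr0.R0,thr1.R0,thr1.R1)
SC: 5 outcomes — {(0,0,1); (0,0,2); (0,2,2); (2,0,1); (2,0,2)}
claimed∖SC = {(0,2,1)}

spurious: thr0.R0=0 thr1.R0=2 thr1.R1=1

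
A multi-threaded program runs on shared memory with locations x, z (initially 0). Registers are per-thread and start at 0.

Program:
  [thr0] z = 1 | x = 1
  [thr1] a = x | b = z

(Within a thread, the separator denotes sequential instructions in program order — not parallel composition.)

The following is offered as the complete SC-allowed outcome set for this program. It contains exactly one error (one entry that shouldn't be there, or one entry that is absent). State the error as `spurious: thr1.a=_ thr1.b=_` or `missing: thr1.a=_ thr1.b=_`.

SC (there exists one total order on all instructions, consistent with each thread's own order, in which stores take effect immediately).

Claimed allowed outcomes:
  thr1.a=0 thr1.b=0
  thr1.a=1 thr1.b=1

missing: thr1.a=0 thr1.b=1

outcome vector order: (thr1.a,thr1.b)
[SC] allowed = {0/0; 0/1; 1/1}
SC∖claimed = {0/1}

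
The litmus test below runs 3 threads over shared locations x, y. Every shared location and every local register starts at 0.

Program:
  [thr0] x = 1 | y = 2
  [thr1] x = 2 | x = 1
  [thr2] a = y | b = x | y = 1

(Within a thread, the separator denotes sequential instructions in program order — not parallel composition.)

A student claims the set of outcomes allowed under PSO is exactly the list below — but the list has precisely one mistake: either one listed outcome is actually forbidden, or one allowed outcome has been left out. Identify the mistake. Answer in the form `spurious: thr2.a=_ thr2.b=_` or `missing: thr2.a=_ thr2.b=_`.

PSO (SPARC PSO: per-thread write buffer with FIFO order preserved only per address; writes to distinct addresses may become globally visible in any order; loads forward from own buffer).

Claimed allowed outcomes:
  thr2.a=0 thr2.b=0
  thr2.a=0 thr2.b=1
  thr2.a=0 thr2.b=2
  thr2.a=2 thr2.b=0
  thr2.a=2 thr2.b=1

outcome vector order: (thr2.a,thr2.b)
PSO: 6 outcomes — {0/0; 0/1; 0/2; 2/0; 2/1; 2/2}
PSO∖claimed = {2/2}

missing: thr2.a=2 thr2.b=2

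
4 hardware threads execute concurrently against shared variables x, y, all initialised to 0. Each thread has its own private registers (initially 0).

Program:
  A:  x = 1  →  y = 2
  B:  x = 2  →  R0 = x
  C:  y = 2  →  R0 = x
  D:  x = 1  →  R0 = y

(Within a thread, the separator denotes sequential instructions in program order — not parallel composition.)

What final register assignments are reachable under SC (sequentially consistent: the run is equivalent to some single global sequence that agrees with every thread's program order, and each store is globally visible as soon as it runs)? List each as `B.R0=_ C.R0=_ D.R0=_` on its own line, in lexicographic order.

outcome vector order: (B.R0,C.R0,D.R0)
|SC outcomes| = 10

B.R0=1 C.R0=0 D.R0=2
B.R0=1 C.R0=1 D.R0=0
B.R0=1 C.R0=1 D.R0=2
B.R0=1 C.R0=2 D.R0=0
B.R0=1 C.R0=2 D.R0=2
B.R0=2 C.R0=0 D.R0=2
B.R0=2 C.R0=1 D.R0=0
B.R0=2 C.R0=1 D.R0=2
B.R0=2 C.R0=2 D.R0=0
B.R0=2 C.R0=2 D.R0=2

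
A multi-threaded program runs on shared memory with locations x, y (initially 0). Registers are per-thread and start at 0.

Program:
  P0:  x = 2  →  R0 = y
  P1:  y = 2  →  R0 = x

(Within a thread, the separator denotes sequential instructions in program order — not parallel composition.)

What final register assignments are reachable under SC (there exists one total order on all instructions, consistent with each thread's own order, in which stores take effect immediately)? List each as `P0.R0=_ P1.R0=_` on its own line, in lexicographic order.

outcome vector order: (P0.R0,P1.R0)
|SC outcomes| = 3

P0.R0=0 P1.R0=2
P0.R0=2 P1.R0=0
P0.R0=2 P1.R0=2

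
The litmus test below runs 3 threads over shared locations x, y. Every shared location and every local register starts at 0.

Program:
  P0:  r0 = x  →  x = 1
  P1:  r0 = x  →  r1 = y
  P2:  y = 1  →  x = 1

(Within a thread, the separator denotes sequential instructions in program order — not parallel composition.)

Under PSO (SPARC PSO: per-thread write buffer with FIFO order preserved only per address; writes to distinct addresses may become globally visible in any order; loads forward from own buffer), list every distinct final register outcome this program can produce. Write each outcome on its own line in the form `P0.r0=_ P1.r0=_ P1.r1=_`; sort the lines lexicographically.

P0.r0=0 P1.r0=0 P1.r1=0
P0.r0=0 P1.r0=0 P1.r1=1
P0.r0=0 P1.r0=1 P1.r1=0
P0.r0=0 P1.r0=1 P1.r1=1
P0.r0=1 P1.r0=0 P1.r1=0
P0.r0=1 P1.r0=0 P1.r1=1
P0.r0=1 P1.r0=1 P1.r1=0
P0.r0=1 P1.r0=1 P1.r1=1

outcome vector order: (P0.r0,P1.r0,P1.r1)
|PSO outcomes| = 8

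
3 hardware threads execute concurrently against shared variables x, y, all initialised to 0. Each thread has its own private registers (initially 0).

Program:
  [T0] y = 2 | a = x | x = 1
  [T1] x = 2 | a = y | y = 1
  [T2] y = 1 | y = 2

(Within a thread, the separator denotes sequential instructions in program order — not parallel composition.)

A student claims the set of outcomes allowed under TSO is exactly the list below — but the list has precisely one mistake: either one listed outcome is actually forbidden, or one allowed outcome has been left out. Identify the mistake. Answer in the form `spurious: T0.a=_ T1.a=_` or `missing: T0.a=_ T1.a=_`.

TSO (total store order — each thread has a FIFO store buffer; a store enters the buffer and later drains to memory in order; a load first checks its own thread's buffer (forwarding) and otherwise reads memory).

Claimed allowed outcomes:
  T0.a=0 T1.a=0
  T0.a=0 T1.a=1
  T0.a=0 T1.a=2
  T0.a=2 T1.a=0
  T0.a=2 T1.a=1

missing: T0.a=2 T1.a=2

outcome vector order: (T0.a,T1.a)
TSO: 6 outcomes — {00 01 02 20 21 22}
TSO∖claimed = {22}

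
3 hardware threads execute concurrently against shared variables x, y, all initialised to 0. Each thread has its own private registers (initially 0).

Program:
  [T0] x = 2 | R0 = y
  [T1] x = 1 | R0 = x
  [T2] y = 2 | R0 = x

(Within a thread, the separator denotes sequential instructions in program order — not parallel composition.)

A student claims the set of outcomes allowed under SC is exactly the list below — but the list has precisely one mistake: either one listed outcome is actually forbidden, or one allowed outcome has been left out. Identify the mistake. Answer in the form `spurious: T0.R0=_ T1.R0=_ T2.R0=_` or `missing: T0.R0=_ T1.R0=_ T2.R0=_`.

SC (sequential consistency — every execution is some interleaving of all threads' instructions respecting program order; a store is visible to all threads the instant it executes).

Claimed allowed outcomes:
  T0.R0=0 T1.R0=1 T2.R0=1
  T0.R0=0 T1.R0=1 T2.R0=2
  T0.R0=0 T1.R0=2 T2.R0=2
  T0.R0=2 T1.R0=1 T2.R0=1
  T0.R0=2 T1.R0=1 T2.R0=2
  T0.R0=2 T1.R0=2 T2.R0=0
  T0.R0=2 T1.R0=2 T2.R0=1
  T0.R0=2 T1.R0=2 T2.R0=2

missing: T0.R0=2 T1.R0=1 T2.R0=0

outcome vector order: (T0.R0,T1.R0,T2.R0)
SC: 9 outcomes — {(0,1,1) (0,1,2) (0,2,2) (2,1,0) (2,1,1) (2,1,2) (2,2,0) (2,2,1) (2,2,2)}
SC∖claimed = {(2,1,0)}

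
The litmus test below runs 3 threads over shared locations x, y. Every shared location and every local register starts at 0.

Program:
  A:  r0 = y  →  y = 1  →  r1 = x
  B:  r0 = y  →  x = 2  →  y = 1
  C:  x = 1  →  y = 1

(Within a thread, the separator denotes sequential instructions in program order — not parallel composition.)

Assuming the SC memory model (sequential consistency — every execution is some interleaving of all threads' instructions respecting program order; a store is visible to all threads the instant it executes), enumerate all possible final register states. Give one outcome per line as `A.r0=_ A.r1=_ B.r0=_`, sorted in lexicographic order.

A.r0=0 A.r1=0 B.r0=0
A.r0=0 A.r1=0 B.r0=1
A.r0=0 A.r1=1 B.r0=0
A.r0=0 A.r1=1 B.r0=1
A.r0=0 A.r1=2 B.r0=0
A.r0=0 A.r1=2 B.r0=1
A.r0=1 A.r1=1 B.r0=0
A.r0=1 A.r1=1 B.r0=1
A.r0=1 A.r1=2 B.r0=0
A.r0=1 A.r1=2 B.r0=1

outcome vector order: (A.r0,A.r1,B.r0)
|SC outcomes| = 10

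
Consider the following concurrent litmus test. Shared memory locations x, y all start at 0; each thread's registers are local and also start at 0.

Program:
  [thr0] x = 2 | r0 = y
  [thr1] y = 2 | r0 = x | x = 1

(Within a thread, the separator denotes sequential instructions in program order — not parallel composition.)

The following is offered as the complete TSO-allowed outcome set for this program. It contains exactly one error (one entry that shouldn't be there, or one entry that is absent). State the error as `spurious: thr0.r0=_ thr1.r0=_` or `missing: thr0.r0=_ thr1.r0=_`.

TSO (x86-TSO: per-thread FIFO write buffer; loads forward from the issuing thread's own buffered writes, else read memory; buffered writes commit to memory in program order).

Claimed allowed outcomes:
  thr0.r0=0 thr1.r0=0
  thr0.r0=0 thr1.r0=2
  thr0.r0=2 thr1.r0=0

missing: thr0.r0=2 thr1.r0=2

outcome vector order: (thr0.r0,thr1.r0)
under TSO → 00 02 20 22
TSO∖claimed = {22}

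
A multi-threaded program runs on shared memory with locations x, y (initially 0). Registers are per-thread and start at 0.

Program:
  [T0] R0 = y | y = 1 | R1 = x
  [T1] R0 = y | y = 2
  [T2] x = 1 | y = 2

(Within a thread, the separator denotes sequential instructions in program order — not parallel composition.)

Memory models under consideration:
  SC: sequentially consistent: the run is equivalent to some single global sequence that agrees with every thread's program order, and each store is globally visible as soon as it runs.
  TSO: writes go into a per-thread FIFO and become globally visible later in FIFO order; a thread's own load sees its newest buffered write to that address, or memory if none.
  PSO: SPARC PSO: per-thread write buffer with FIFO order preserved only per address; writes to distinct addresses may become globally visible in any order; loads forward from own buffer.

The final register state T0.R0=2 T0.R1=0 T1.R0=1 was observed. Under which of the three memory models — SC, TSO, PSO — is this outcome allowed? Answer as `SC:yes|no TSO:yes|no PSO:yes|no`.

SC:no TSO:no PSO:yes

outcome vector order: (T0.R0,T0.R1,T1.R0)
SC (10): 0/0/0, 0/0/1, 0/0/2, 0/1/0, 0/1/1, 0/1/2, 2/0/0, 2/1/0, 2/1/1, 2/1/2
TSO (10): 0/0/0, 0/0/1, 0/0/2, 0/1/0, 0/1/1, 0/1/2, 2/0/0, 2/1/0, 2/1/1, 2/1/2
PSO (12): 0/0/0, 0/0/1, 0/0/2, 0/1/0, 0/1/1, 0/1/2, 2/0/0, 2/0/1, 2/0/2, 2/1/0, 2/1/1, 2/1/2
target 2/0/1 ∈ {PSO}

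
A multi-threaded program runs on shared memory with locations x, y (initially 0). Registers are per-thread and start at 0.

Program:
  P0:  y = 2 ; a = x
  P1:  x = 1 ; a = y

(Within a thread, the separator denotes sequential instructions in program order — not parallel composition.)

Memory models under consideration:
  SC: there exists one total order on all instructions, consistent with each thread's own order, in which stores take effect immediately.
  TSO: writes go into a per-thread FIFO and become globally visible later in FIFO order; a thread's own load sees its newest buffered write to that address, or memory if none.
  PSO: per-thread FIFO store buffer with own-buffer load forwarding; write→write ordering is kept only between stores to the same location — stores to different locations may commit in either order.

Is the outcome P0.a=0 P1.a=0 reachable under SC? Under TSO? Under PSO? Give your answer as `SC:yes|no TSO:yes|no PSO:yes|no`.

SC:no TSO:yes PSO:yes

outcome vector order: (P0.a,P1.a)
[SC] allowed = {02 10 12}
[TSO] allowed = {00 02 10 12}
[PSO] allowed = {00 02 10 12}
target 00 ∈ {TSO,PSO}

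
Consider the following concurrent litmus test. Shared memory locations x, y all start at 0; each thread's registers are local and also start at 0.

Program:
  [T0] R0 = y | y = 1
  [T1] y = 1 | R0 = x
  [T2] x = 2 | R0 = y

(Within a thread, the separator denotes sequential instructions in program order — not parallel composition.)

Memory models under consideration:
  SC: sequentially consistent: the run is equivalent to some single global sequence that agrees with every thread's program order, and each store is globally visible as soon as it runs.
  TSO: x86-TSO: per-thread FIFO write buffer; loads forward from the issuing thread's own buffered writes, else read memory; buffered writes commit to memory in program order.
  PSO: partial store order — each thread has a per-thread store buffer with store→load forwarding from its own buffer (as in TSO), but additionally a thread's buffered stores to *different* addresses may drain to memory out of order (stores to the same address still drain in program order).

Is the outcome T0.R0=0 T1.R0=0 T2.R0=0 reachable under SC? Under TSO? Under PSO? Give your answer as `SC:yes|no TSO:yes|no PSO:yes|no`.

outcome vector order: (T0.R0,T1.R0,T2.R0)
SC (6): <0 0 1> <0 2 0> <0 2 1> <1 0 1> <1 2 0> <1 2 1>
TSO (8): <0 0 0> <0 0 1> <0 2 0> <0 2 1> <1 0 0> <1 0 1> <1 2 0> <1 2 1>
PSO (8): <0 0 0> <0 0 1> <0 2 0> <0 2 1> <1 0 0> <1 0 1> <1 2 0> <1 2 1>
target <0 0 0> ∈ {TSO,PSO}

SC:no TSO:yes PSO:yes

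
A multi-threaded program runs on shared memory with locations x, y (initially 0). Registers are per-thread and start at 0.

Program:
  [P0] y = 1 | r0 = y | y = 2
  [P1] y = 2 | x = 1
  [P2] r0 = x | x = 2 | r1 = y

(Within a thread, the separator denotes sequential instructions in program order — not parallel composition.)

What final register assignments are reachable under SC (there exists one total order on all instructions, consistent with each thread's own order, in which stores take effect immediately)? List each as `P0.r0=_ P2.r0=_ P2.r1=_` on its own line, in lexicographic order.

outcome vector order: (P0.r0,P2.r0,P2.r1)
|SC outcomes| = 9

P0.r0=1 P2.r0=0 P2.r1=0
P0.r0=1 P2.r0=0 P2.r1=1
P0.r0=1 P2.r0=0 P2.r1=2
P0.r0=1 P2.r0=1 P2.r1=1
P0.r0=1 P2.r0=1 P2.r1=2
P0.r0=2 P2.r0=0 P2.r1=0
P0.r0=2 P2.r0=0 P2.r1=1
P0.r0=2 P2.r0=0 P2.r1=2
P0.r0=2 P2.r0=1 P2.r1=2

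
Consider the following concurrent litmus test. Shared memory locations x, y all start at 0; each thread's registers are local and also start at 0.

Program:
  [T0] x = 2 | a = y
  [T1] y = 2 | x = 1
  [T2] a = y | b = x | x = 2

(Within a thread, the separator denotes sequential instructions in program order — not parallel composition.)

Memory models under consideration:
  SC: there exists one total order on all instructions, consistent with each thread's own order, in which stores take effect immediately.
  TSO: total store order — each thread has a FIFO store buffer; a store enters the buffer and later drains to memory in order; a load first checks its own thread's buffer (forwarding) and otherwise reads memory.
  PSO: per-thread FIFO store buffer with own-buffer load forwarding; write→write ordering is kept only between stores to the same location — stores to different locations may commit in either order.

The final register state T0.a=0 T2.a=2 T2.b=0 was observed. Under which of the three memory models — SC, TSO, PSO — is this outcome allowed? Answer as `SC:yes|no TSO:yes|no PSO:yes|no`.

SC:no TSO:yes PSO:yes

outcome vector order: (T0.a,T2.a,T2.b)
SC (11): (0,0,0); (0,0,1); (0,0,2); (0,2,1); (0,2,2); (2,0,0); (2,0,1); (2,0,2); (2,2,0); (2,2,1); (2,2,2)
TSO (12): (0,0,0); (0,0,1); (0,0,2); (0,2,0); (0,2,1); (0,2,2); (2,0,0); (2,0,1); (2,0,2); (2,2,0); (2,2,1); (2,2,2)
PSO (12): (0,0,0); (0,0,1); (0,0,2); (0,2,0); (0,2,1); (0,2,2); (2,0,0); (2,0,1); (2,0,2); (2,2,0); (2,2,1); (2,2,2)
target (0,2,0) ∈ {TSO,PSO}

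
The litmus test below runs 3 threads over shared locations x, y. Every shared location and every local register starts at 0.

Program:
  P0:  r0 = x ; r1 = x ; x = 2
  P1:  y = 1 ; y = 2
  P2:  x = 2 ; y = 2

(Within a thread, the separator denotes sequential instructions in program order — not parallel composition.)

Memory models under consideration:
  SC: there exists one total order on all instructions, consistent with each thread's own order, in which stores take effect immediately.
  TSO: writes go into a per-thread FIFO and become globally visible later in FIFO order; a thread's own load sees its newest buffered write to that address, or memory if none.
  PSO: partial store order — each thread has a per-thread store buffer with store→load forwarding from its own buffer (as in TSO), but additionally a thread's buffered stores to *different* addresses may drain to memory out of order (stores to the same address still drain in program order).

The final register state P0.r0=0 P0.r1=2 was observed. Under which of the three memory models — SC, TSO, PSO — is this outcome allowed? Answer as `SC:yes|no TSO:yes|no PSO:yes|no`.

outcome vector order: (P0.r0,P0.r1)
under SC → 00; 02; 22
under TSO → 00; 02; 22
under PSO → 00; 02; 22
target 02 ∈ {SC,TSO,PSO}

SC:yes TSO:yes PSO:yes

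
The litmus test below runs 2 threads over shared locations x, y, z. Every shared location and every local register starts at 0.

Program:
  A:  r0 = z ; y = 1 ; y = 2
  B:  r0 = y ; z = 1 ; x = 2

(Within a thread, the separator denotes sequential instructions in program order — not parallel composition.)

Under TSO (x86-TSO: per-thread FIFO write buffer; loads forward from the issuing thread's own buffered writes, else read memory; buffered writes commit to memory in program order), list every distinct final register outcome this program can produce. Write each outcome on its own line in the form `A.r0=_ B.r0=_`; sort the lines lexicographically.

A.r0=0 B.r0=0
A.r0=0 B.r0=1
A.r0=0 B.r0=2
A.r0=1 B.r0=0

outcome vector order: (A.r0,B.r0)
|TSO outcomes| = 4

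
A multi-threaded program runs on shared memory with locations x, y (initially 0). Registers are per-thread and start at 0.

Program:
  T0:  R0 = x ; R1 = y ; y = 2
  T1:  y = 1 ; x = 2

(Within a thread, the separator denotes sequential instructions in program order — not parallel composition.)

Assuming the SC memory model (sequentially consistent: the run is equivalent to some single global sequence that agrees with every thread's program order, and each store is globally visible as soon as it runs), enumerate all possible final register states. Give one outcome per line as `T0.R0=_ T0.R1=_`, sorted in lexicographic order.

outcome vector order: (T0.R0,T0.R1)
|SC outcomes| = 3

T0.R0=0 T0.R1=0
T0.R0=0 T0.R1=1
T0.R0=2 T0.R1=1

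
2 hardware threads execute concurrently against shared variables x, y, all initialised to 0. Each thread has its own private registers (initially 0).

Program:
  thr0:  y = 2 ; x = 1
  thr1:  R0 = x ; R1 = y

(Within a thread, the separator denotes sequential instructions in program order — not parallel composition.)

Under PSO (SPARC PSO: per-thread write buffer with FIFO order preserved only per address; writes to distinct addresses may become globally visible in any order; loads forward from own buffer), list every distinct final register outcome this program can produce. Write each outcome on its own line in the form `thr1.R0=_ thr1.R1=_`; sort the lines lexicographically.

outcome vector order: (thr1.R0,thr1.R1)
|PSO outcomes| = 4

thr1.R0=0 thr1.R1=0
thr1.R0=0 thr1.R1=2
thr1.R0=1 thr1.R1=0
thr1.R0=1 thr1.R1=2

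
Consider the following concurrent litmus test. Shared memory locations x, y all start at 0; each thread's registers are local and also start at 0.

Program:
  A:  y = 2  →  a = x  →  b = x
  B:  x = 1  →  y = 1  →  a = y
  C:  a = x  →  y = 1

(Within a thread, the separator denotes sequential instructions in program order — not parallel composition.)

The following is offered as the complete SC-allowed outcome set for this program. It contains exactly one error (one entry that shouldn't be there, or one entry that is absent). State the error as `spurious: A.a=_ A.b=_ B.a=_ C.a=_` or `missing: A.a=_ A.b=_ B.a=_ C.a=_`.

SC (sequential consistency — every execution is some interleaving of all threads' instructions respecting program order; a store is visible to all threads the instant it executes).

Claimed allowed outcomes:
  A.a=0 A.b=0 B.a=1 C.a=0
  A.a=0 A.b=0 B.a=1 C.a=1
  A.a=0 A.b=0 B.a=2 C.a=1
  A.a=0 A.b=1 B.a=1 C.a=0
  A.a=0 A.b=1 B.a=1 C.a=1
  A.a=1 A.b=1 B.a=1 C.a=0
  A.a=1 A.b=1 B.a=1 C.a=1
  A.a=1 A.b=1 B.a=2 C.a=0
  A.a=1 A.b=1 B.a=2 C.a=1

spurious: A.a=0 A.b=0 B.a=2 C.a=1

outcome vector order: (A.a,A.b,B.a,C.a)
under SC → (0,0,1,0); (0,0,1,1); (0,1,1,0); (0,1,1,1); (1,1,1,0); (1,1,1,1); (1,1,2,0); (1,1,2,1)
claimed∖SC = {(0,0,2,1)}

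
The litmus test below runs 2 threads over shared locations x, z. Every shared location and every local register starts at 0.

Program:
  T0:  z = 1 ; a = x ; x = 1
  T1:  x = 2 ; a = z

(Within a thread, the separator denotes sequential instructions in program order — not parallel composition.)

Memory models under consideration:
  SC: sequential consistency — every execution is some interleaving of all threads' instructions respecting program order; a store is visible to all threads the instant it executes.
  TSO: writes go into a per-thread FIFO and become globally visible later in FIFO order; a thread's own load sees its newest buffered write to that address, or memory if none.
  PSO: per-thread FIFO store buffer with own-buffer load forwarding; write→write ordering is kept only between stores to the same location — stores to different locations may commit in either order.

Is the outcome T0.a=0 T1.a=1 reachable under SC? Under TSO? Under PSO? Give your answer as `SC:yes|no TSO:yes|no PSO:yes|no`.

SC:yes TSO:yes PSO:yes

outcome vector order: (T0.a,T1.a)
under SC → 01; 20; 21
under TSO → 00; 01; 20; 21
under PSO → 00; 01; 20; 21
target 01 ∈ {SC,TSO,PSO}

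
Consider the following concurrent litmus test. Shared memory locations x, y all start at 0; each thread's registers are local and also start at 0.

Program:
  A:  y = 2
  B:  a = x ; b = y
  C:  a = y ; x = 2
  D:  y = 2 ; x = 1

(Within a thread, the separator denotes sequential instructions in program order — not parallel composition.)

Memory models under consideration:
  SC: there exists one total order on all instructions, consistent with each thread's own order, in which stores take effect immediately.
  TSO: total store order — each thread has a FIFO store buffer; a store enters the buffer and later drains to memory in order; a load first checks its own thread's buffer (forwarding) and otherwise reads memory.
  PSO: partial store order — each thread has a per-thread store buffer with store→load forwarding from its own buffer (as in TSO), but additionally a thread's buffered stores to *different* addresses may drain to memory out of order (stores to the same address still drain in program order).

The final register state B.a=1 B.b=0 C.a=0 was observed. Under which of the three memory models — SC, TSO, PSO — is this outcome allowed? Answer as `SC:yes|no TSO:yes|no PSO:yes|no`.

outcome vector order: (B.a,B.b,C.a)
SC: 9 outcomes — {000 002 020 022 120 122 200 220 222}
TSO: 9 outcomes — {000 002 020 022 120 122 200 220 222}
PSO: 11 outcomes — {000 002 020 022 100 102 120 122 200 220 222}
target 100 ∈ {PSO}

SC:no TSO:no PSO:yes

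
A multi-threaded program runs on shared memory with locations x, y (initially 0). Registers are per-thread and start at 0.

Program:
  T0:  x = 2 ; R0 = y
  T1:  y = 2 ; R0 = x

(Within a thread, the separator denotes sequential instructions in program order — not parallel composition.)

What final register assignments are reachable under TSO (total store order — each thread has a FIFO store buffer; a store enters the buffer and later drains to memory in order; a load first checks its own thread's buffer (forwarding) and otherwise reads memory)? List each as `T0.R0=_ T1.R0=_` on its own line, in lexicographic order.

outcome vector order: (T0.R0,T1.R0)
|TSO outcomes| = 4

T0.R0=0 T1.R0=0
T0.R0=0 T1.R0=2
T0.R0=2 T1.R0=0
T0.R0=2 T1.R0=2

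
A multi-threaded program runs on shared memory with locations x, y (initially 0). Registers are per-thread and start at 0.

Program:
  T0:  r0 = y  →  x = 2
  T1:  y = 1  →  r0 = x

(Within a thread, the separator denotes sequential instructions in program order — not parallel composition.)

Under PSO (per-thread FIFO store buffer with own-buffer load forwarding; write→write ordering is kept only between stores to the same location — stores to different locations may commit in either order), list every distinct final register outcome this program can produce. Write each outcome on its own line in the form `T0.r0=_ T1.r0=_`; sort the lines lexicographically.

outcome vector order: (T0.r0,T1.r0)
|PSO outcomes| = 4

T0.r0=0 T1.r0=0
T0.r0=0 T1.r0=2
T0.r0=1 T1.r0=0
T0.r0=1 T1.r0=2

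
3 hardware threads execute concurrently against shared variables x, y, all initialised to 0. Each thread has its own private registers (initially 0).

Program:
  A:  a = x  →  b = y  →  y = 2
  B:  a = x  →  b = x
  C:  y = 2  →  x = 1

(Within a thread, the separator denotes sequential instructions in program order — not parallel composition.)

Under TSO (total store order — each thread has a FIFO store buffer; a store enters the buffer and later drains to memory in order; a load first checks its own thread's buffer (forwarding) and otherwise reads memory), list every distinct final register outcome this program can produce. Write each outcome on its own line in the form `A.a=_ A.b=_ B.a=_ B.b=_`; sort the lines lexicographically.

A.a=0 A.b=0 B.a=0 B.b=0
A.a=0 A.b=0 B.a=0 B.b=1
A.a=0 A.b=0 B.a=1 B.b=1
A.a=0 A.b=2 B.a=0 B.b=0
A.a=0 A.b=2 B.a=0 B.b=1
A.a=0 A.b=2 B.a=1 B.b=1
A.a=1 A.b=2 B.a=0 B.b=0
A.a=1 A.b=2 B.a=0 B.b=1
A.a=1 A.b=2 B.a=1 B.b=1

outcome vector order: (A.a,A.b,B.a,B.b)
|TSO outcomes| = 9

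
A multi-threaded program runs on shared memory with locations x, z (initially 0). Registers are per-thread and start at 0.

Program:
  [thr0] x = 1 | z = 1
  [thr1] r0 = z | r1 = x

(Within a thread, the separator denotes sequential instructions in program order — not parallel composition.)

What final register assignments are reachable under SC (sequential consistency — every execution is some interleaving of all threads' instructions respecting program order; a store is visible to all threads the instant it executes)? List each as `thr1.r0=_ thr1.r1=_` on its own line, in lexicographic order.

outcome vector order: (thr1.r0,thr1.r1)
|SC outcomes| = 3

thr1.r0=0 thr1.r1=0
thr1.r0=0 thr1.r1=1
thr1.r0=1 thr1.r1=1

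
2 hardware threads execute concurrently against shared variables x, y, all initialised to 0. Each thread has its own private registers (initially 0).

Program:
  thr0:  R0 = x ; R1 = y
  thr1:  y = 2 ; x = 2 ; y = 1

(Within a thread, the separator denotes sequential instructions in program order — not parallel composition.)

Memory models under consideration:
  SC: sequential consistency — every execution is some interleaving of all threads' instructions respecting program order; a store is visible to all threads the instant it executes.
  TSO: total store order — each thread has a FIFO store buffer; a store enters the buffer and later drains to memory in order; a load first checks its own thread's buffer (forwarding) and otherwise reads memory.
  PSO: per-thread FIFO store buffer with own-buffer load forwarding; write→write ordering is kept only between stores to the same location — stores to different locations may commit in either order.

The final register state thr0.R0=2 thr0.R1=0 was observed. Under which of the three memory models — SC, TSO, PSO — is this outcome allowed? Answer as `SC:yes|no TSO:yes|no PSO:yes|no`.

outcome vector order: (thr0.R0,thr0.R1)
SC (5): 00 01 02 21 22
TSO (5): 00 01 02 21 22
PSO (6): 00 01 02 20 21 22
target 20 ∈ {PSO}

SC:no TSO:no PSO:yes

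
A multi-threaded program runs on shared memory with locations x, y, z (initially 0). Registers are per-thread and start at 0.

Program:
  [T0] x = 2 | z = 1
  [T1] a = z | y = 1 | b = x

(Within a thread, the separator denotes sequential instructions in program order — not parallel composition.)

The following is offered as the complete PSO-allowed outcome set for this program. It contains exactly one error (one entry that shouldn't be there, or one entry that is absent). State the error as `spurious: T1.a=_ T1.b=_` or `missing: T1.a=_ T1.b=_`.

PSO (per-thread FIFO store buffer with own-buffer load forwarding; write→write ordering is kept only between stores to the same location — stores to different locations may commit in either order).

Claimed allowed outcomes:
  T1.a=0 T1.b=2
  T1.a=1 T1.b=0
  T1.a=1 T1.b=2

outcome vector order: (T1.a,T1.b)
PSO (4): <0 0>; <0 2>; <1 0>; <1 2>
PSO∖claimed = {<0 0>}

missing: T1.a=0 T1.b=0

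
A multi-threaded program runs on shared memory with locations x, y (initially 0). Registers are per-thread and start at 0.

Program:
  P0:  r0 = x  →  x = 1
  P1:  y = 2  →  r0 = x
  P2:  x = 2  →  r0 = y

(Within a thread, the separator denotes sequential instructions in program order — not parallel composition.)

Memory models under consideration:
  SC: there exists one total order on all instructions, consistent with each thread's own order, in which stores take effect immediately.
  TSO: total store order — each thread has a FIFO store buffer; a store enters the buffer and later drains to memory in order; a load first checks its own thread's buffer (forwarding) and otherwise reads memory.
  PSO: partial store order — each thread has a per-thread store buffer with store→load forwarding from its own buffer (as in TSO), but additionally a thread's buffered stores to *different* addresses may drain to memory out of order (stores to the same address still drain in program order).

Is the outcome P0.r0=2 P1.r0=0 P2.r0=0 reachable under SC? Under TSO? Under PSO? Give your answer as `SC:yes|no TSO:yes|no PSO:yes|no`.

outcome vector order: (P0.r0,P1.r0,P2.r0)
[SC] allowed = {0/0/2; 0/1/0; 0/1/2; 0/2/0; 0/2/2; 2/0/2; 2/1/0; 2/1/2; 2/2/0; 2/2/2}
[TSO] allowed = {0/0/0; 0/0/2; 0/1/0; 0/1/2; 0/2/0; 0/2/2; 2/0/0; 2/0/2; 2/1/0; 2/1/2; 2/2/0; 2/2/2}
[PSO] allowed = {0/0/0; 0/0/2; 0/1/0; 0/1/2; 0/2/0; 0/2/2; 2/0/0; 2/0/2; 2/1/0; 2/1/2; 2/2/0; 2/2/2}
target 2/0/0 ∈ {TSO,PSO}

SC:no TSO:yes PSO:yes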